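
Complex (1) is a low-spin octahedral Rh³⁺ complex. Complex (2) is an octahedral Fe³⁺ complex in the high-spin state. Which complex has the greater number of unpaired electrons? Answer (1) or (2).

(1): Group 9 minus oxidation state +3 gives a d⁶ configuration for Rh³⁺; t₂g⁶ eg⁰ → 0 unpaired.
(2): Fe is in group 8, so Fe³⁺ is d⁵ (8 − 3 = 5); t₂g³ eg² → 5 unpaired.
So (2) has more unpaired electrons.

(2)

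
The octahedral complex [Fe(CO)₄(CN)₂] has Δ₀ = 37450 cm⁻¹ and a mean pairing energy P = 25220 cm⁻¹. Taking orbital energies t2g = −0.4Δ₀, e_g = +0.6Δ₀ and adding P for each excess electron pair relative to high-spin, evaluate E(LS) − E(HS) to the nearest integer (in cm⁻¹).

-24460

Ligand charges: 4×(+0) from CO and 2×(-1) from CN⁻ sum to -2; with overall charge +0, Fe is +2.
Fe sits in group 8; removing 2 electrons leaves Fe²⁺ with 8 − 2 = 6 d electrons.
In the high-spin limit (t2g^4 e_g^2) the orbital term is -0.4Δ₀ = -14980 cm⁻¹, with no excess pairing.
Low-spin: t2g^6 e_g^0, orbital CFSE = -2.4Δ₀ = -89880 cm⁻¹; plus 2 excess pairs × P = +50440 cm⁻¹; total -39440 cm⁻¹.
The difference is -39440 − (-14980) = -24460 cm⁻¹, so low-spin lies lower.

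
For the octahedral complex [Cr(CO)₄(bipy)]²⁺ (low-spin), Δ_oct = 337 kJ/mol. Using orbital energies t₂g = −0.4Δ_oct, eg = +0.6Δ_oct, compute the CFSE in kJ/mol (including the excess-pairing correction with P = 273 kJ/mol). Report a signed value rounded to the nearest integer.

-266

Ligand charges: 4×(+0) from CO and 1×(+0) from bipy sum to +0; with overall charge +2, Cr is +2.
Cr is in group 6, so Cr²⁺ is d⁴ (6 − 2 = 4).
The d⁴ electrons fill as t₂g⁴ eg⁰.
Orbital CFSE = 4(-0.4) + 0(0.6) = -1.6Δ_oct = -1.6 × 337 = -539 kJ/mol.
Pairing penalty: 1 pair vs 0 in the high-spin reference → 1 extra × P = 273 kJ/mol.
Overall CFSE = -539 + 273 = -266 kJ/mol.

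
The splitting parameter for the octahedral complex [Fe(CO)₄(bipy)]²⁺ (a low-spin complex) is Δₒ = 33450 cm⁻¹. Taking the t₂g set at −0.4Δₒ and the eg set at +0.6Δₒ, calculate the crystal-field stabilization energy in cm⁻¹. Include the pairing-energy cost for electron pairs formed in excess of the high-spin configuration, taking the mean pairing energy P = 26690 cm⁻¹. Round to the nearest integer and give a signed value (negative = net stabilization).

Ligand charges: 4×(+0) from CO and 1×(+0) from bipy sum to +0; with overall charge +2, Fe is +2.
Fe sits in group 8; removing 2 electrons leaves Fe²⁺ with 8 − 2 = 6 d electrons.
The d⁶ electrons fill as t₂g⁶ eg⁰.
CFSE(orbital) = 6×(-0.4Δₒ) + 0×(0.6Δₒ) = -2.4Δₒ; with Δₒ = 33450 cm⁻¹ that is -80280 cm⁻¹.
High-spin d⁶ would be t₂g⁴ eg² with 1 pair; low-spin has 3, so 2 excess pairs cost +2P = +53380 cm⁻¹.
Net CFSE = -80280 + 53380 = -26900 cm⁻¹.

-26900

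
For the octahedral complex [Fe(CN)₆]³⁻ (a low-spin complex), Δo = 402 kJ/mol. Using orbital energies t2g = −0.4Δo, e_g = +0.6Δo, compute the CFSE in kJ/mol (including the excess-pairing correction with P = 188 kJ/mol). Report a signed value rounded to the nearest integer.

Each CN⁻ contributes -1; 6 × (-1) = -6. With overall charge -3, Fe is in the +3 oxidation state.
Group 8 minus oxidation state +3 gives a d⁵ configuration for Fe³⁺.
The d⁵ electrons fill as t2g^5 e_g^0.
The orbital stabilization is -2.0Δo = -2.0 × 402 = -804 kJ/mol.
Relative to high-spin t2g^3 e_g^2 (0 paired), the low-spin configuration has 2 additional pairs, contributing +2 × 188 = +376 kJ/mol.
Combining: -804 + 376 = -428 kJ/mol.

-428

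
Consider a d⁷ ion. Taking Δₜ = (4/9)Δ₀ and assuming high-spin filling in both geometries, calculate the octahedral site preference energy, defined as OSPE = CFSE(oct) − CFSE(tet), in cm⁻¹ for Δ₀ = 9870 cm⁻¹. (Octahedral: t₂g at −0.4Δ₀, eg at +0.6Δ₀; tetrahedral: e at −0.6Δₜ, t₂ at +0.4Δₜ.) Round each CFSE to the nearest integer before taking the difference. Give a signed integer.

In an octahedral site d⁷ (HS) is t₂g⁵ eg², giving CFSE(oct) = -0.8Δ₀ = -7896 cm⁻¹.
In a tetrahedral site the filling is e⁴ t₂³: CFSE(tet) = -1.2Δₜ = -1.2 × (4/9)(9870) = -5264 cm⁻¹.
OSPE = CFSE(oct) − CFSE(tet) = -7896 − (-5264) = -2632 cm⁻¹.

-2632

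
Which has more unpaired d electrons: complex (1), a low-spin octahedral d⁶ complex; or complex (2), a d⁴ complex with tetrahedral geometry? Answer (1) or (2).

(2)

(1): t₂g⁶ eg⁰ → 0 unpaired.
(2): Tetrahedral fields are weak (Δₜ ≈ 4/9 Δₒ), so electrons fill high-spin; e² t₂² → 4 unpaired.
So (2) has more unpaired electrons.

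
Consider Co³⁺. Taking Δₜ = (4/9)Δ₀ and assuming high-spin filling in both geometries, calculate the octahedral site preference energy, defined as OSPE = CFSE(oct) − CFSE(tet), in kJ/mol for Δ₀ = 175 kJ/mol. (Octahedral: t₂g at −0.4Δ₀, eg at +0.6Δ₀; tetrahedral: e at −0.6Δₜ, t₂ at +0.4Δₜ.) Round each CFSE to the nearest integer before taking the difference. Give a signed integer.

-23

Co is in group 9, so Co³⁺ is d⁶ (9 − 3 = 6).
In an octahedral site d⁶ (HS) is t₂g⁴ eg², giving CFSE(oct) = -0.4Δ₀ = -70 kJ/mol.
In a tetrahedral site the filling is e³ t₂³: CFSE(tet) = -0.6Δₜ = -0.6 × (4/9)(175) = -47 kJ/mol.
Subtracting, OSPE = -70 − (-47) = -23 kJ/mol.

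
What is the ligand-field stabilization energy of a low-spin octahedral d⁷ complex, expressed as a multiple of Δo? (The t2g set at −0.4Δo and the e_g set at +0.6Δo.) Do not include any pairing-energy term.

-1.8 Δo

Configuration: t2g^6 e_g^1.
CFSE = 6(-0.4Δo) + 1(0.6Δo) = -2.4Δo + 0.6Δo = -1.8Δo.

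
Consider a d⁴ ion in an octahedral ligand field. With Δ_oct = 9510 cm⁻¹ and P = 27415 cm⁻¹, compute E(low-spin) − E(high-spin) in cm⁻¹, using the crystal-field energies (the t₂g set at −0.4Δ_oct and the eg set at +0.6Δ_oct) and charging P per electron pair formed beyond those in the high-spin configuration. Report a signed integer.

High-spin: t₂g³ eg¹, CFSE = -0.6Δ_oct = -5706 cm⁻¹.
Low-spin: t₂g⁴ eg⁰, orbital CFSE = -1.6Δ_oct = -15216 cm⁻¹; plus 1 excess pair × P = +27415 cm⁻¹; total 12199 cm⁻¹.
Thus E(LS) − E(HS) = 17905 cm⁻¹.

17905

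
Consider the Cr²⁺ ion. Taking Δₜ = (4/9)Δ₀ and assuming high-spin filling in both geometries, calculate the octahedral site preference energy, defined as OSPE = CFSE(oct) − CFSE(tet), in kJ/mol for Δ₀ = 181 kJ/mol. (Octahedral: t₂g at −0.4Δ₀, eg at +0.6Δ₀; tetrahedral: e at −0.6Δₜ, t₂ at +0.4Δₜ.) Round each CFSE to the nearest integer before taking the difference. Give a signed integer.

Cr is in group 6, so Cr²⁺ is d⁴ (6 − 2 = 4).
In an octahedral site d⁴ (HS) is t2g^3 e_g^1, giving CFSE(oct) = -0.6Δ₀ = -109 kJ/mol.
In a tetrahedral site the filling is e^2 t2^2: CFSE(tet) = -0.4Δₜ = -0.4 × (4/9)(181) = -32 kJ/mol.
OSPE = CFSE(oct) − CFSE(tet) = -109 − (-32) = -77 kJ/mol.

-77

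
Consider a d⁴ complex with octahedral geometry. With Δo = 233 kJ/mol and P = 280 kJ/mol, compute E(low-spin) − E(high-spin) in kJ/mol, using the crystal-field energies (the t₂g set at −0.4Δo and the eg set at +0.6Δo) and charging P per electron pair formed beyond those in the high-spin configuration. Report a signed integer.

47

High-spin: t₂g³ eg¹, CFSE = -0.6Δo = -140 kJ/mol.
Low-spin: t₂g⁴ eg⁰, orbital CFSE = -1.6Δo = -373 kJ/mol; plus 1 excess pair × P = +280 kJ/mol; total -93 kJ/mol.
Thus E(LS) − E(HS) = 47 kJ/mol.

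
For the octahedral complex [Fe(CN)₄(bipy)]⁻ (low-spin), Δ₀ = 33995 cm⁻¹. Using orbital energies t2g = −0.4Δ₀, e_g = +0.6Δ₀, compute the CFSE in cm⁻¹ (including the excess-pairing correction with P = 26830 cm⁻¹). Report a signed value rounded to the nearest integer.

-14330

Ligand charges: 4×(-1) from CN⁻ and 1×(+0) from bipy sum to -4; with overall charge -1, Fe is +3.
Group 8 minus oxidation state +3 gives a d⁵ configuration for Fe³⁺.
The d⁵ electrons fill as t2g^5 e_g^0.
CFSE(orbital) = 5×(-0.4Δ₀) + 0×(0.6Δ₀) = -2.0Δ₀; with Δ₀ = 33995 cm⁻¹ that is -67990 cm⁻¹.
Relative to high-spin t2g^3 e_g^2 (0 paired), the low-spin configuration has 2 additional pairs, contributing +2 × 26830 = +53660 cm⁻¹.
Net CFSE = -67990 + 53660 = -14330 cm⁻¹.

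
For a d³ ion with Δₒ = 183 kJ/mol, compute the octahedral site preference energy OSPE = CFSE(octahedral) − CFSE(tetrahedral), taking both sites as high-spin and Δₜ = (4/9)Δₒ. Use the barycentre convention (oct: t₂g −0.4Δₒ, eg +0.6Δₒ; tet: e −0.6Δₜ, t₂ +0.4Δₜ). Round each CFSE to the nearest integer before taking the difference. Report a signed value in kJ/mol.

Octahedral (high-spin): t₂g³ eg⁰, CFSE = 3(−0.4) + 0(+0.6) = -1.2Δₒ = -1.2 × 183 = -220 kJ/mol.
Tetrahedral e² t₂¹ gives -0.8Δₜ = -0.8 × (4/9) × 183 = -65 kJ/mol.
OSPE = -220 − (-65) = -155 kJ/mol.

-155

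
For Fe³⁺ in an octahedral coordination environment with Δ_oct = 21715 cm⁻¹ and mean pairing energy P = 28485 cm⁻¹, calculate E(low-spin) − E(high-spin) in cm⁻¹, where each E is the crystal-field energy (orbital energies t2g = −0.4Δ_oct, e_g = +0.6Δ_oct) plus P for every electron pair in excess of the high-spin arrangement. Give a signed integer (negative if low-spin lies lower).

Fe³⁺: group 8, so d-count = 8 − 3 = 5.
High-spin: t2g^3 e_g^2, CFSE = 0.0Δ_oct = 0 cm⁻¹.
Low-spin t2g^5 e_g^0 gives -2.0Δ_oct = -43430 cm⁻¹, but forming 2 extra pairs costs 2P = 56970 cm⁻¹, so E(LS) = -43430 + 56970 = 13540 cm⁻¹.
The difference is 13540 − (0) = 13540 cm⁻¹, so high-spin lies lower.

13540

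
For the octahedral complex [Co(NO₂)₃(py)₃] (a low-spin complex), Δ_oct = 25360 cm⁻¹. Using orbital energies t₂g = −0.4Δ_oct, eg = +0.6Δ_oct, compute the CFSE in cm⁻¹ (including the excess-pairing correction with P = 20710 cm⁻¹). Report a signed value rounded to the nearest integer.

Ligand charges: 3×(-1) from NO₂⁻ and 3×(+0) from py sum to -3; with overall charge +0, Co is +3.
Co is in group 9, so Co³⁺ is d⁶ (9 − 3 = 6).
The d⁶ electrons fill as t₂g⁶ eg⁰.
The orbital stabilization is -2.4Δ_oct = -2.4 × 25360 = -60864 cm⁻¹.
Relative to high-spin t₂g⁴ eg² (1 paired), the low-spin configuration has 2 additional pairs, contributing +2 × 20710 = +41420 cm⁻¹.
Net CFSE = -60864 + 41420 = -19444 cm⁻¹.

-19444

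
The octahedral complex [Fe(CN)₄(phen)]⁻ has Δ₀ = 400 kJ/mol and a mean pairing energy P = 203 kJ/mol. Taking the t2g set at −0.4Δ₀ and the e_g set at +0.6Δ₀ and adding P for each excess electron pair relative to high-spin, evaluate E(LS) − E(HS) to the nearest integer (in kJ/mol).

-394

Ligand charges: 4×(-1) from CN⁻ and 1×(+0) from phen sum to -4; with overall charge -1, Fe is +3.
Fe sits in group 8; removing 3 electrons leaves Fe³⁺ with 8 − 3 = 5 d electrons.
In the high-spin limit (t2g^3 e_g^2) the orbital term is 0.0Δ₀ = 0 kJ/mol, with no excess pairing.
For low-spin the configuration is t2g^5 e_g^0: orbital energy -2.0 × 400 = -800 kJ/mol, and 2 additional pairs relative to high-spin add 406 kJ/mol, giving -394 kJ/mol.
Thus E(LS) − E(HS) = -394 kJ/mol.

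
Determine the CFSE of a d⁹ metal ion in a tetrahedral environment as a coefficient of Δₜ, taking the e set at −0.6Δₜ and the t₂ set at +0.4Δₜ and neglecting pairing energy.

-0.4 Δₜ

Tetrahedral splitting is small, so the complex is high-spin.
Configuration: e⁴ t₂⁵.
CFSE = 4(-0.6Δₜ) + 5(0.4Δₜ) = -2.4Δₜ + 2.0Δₜ = -0.4Δₜ.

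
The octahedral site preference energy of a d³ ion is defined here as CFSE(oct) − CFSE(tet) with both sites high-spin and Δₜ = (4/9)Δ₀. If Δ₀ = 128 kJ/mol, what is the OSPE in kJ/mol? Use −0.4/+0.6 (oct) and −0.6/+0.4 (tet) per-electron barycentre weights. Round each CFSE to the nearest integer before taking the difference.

-108

Octahedral (high-spin): t2g^3 e_g^0, CFSE = 3(−0.4) + 0(+0.6) = -1.2Δ₀ = -1.2 × 128 = -154 kJ/mol.
Tetrahedral: e^2 t2^1, CFSE = 2(−0.6) + 1(+0.4) = -0.8Δₜ = -0.8 × (4/9) × 128 = -46 kJ/mol.
OSPE = -154 − (-46) = -108 kJ/mol.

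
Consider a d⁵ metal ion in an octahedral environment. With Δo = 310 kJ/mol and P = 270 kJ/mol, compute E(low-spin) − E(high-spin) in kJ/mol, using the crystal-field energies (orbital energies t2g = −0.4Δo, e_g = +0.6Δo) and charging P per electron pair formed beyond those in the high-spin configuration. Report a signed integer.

-80

High-spin d⁵ fills as t2g^3 e_g^2 with CFSE 3(−0.4) + 2(+0.6) = 0.0Δo = 0 kJ/mol.
For low-spin the configuration is t2g^5 e_g^0: orbital energy -2.0 × 310 = -620 kJ/mol, and 2 additional pairs relative to high-spin add 540 kJ/mol, giving -80 kJ/mol.
E(LS) − E(HS) = -80 − (0) = -80 kJ/mol.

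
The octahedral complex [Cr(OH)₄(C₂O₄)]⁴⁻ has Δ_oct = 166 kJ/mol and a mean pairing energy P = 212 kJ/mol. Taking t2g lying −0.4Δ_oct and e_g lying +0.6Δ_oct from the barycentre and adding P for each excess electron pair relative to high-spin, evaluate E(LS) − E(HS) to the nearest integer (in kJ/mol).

46

Ligand charges: 4×(-1) from OH⁻ and 1×(-2) from C₂O₄²⁻ sum to -6; with overall charge -4, Cr is +2.
Cr sits in group 6; removing 2 electrons leaves Cr²⁺ with 6 − 2 = 4 d electrons.
High-spin: t2g^3 e_g^1, CFSE = -0.6Δ_oct = -100 kJ/mol.
Low-spin t2g^4 e_g^0 gives -1.6Δ_oct = -266 kJ/mol, but forming 1 extra pair costs 1P = 212 kJ/mol, so E(LS) = -266 + 212 = -54 kJ/mol.
E(LS) − E(HS) = -54 − (-100) = 46 kJ/mol.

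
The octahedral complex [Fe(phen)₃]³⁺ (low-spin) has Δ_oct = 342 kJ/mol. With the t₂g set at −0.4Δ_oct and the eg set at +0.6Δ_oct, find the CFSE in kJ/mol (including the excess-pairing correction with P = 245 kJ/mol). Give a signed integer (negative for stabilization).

phen is neutral, so the +3 overall charge sits on Fe: oxidation state +3.
Group 8 minus oxidation state +3 gives a d⁵ configuration for Fe³⁺.
Configuration: t₂g⁵ eg⁰.
The orbital stabilization is -2.0Δ_oct = -2.0 × 342 = -684 kJ/mol.
High-spin d⁵ would be t₂g³ eg² with 0 pairs; low-spin has 2, so 2 excess pairs cost +2P = +490 kJ/mol.
Combining: -684 + 490 = -194 kJ/mol.

-194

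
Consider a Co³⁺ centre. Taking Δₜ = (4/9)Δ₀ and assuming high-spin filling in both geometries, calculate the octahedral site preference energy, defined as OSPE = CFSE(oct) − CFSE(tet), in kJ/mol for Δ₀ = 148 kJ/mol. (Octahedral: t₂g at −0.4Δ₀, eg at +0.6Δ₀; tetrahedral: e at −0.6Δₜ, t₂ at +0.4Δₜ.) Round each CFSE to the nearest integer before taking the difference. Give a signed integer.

Co³⁺: group 9, so d-count = 9 − 3 = 6.
In an octahedral site d⁶ (HS) is t₂g⁴ eg², giving CFSE(oct) = -0.4Δ₀ = -59 kJ/mol.
Tetrahedral e³ t₂³ gives -0.6Δₜ = -0.6 × (4/9) × 148 = -39 kJ/mol.
Subtracting, OSPE = -59 − (-39) = -20 kJ/mol.

-20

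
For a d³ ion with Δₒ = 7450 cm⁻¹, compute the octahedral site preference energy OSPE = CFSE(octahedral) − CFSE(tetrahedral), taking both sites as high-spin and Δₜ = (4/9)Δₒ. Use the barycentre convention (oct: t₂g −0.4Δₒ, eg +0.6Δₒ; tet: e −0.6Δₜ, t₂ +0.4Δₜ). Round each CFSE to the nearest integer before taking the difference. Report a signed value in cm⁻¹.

-6291

In an octahedral site d³ (HS) is t₂g³ eg⁰, giving CFSE(oct) = -1.2Δₒ = -8940 cm⁻¹.
In a tetrahedral site the filling is e² t₂¹: CFSE(tet) = -0.8Δₜ = -0.8 × (4/9)(7450) = -2649 cm⁻¹.
OSPE = -8940 − (-2649) = -6291 cm⁻¹.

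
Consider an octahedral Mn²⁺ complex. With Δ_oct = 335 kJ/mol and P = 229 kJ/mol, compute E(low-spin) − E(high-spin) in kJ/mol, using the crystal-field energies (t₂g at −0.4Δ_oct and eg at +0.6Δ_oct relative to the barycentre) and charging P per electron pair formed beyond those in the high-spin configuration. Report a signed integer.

-212

Mn sits in group 7; removing 2 electrons leaves Mn²⁺ with 7 − 2 = 5 d electrons.
In the high-spin limit (t₂g³ eg²) the orbital term is 0.0Δ_oct = 0 kJ/mol, with no excess pairing.
Low-spin t₂g⁵ eg⁰ gives -2.0Δ_oct = -670 kJ/mol, but forming 2 extra pairs costs 2P = 458 kJ/mol, so E(LS) = -670 + 458 = -212 kJ/mol.
The difference is -212 − (0) = -212 kJ/mol, so low-spin lies lower.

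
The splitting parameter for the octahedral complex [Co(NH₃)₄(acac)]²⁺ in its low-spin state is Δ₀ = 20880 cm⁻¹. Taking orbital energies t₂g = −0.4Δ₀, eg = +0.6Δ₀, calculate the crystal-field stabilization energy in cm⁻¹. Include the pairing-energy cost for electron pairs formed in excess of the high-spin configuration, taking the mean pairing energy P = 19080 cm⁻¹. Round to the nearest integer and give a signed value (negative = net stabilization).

Ligand charges: 4×(+0) from NH₃ and 1×(-1) from acac⁻ sum to -1; with overall charge +2, Co is +3.
Co sits in group 9; removing 3 electrons leaves Co³⁺ with 9 − 3 = 6 d electrons.
Electron filling gives t₂g⁶ eg⁰.
CFSE(orbital) = 6×(-0.4Δ₀) + 0×(0.6Δ₀) = -2.4Δ₀; with Δ₀ = 20880 cm⁻¹ that is -50112 cm⁻¹.
High-spin d⁶ would be t₂g⁴ eg² with 1 pair; low-spin has 3, so 2 excess pairs cost +2P = +38160 cm⁻¹.
Combining: -50112 + 38160 = -11952 cm⁻¹.

-11952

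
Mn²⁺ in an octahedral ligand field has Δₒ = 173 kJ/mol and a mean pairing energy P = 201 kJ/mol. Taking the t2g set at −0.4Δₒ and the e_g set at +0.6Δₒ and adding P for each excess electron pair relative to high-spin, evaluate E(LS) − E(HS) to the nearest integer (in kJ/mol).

56

Mn²⁺: group 7, so d-count = 7 − 2 = 5.
In the high-spin limit (t2g^3 e_g^2) the orbital term is 0.0Δₒ = 0 kJ/mol, with no excess pairing.
Low-spin t2g^5 e_g^0 gives -2.0Δₒ = -346 kJ/mol, but forming 2 extra pairs costs 2P = 402 kJ/mol, so E(LS) = -346 + 402 = 56 kJ/mol.
Thus E(LS) − E(HS) = 56 kJ/mol.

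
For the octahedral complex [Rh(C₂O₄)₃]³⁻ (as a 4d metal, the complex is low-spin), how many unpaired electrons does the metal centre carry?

0

Each C₂O₄²⁻ contributes -2; 3 × (-2) = -6. With overall charge -3, Rh is in the +3 oxidation state.
Rh is in group 9, so Rh³⁺ is d⁶ (9 − 3 = 6).
Configuration: t₂g⁶ eg⁰, giving 0 unpaired electrons.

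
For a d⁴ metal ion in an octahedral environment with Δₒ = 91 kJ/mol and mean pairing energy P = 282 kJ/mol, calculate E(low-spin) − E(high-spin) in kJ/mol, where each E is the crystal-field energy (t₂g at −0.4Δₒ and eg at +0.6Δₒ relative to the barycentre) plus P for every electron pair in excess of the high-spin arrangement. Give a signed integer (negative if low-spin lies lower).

191

High-spin d⁴ fills as t₂g³ eg¹ with CFSE 3(−0.4) + 1(+0.6) = -0.6Δₒ = -55 kJ/mol.
For low-spin the configuration is t₂g⁴ eg⁰: orbital energy -1.6 × 91 = -146 kJ/mol, and 1 additional pair relative to high-spin adds 282 kJ/mol, giving 136 kJ/mol.
Thus E(LS) − E(HS) = 191 kJ/mol.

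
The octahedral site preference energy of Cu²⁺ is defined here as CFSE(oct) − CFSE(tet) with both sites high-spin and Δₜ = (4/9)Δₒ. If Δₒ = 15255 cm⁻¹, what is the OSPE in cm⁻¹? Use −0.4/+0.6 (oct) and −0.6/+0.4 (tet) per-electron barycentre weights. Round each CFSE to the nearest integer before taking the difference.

-6441

Cu sits in group 11; removing 2 electrons leaves Cu²⁺ with 11 − 2 = 9 d electrons.
Octahedral (high-spin): t₂g⁶ eg³, CFSE = 6(−0.4) + 3(+0.6) = -0.6Δₒ = -0.6 × 15255 = -9153 cm⁻¹.
In a tetrahedral site the filling is e⁴ t₂⁵: CFSE(tet) = -0.4Δₜ = -0.4 × (4/9)(15255) = -2712 cm⁻¹.
OSPE = CFSE(oct) − CFSE(tet) = -9153 − (-2712) = -6441 cm⁻¹.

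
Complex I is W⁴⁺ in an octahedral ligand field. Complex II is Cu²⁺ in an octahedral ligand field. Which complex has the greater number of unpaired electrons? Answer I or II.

I

I: Group 6 minus oxidation state +4 gives a d² configuration for W⁴⁺; t2g^2 e_g^0 → 2 unpaired.
II: Cu²⁺: group 11, so d-count = 11 − 2 = 9; For octahedral d⁹ the high- and low-spin configurations coincide; t2g^6 e_g^3 → 1 unpaired.
So I has more unpaired electrons.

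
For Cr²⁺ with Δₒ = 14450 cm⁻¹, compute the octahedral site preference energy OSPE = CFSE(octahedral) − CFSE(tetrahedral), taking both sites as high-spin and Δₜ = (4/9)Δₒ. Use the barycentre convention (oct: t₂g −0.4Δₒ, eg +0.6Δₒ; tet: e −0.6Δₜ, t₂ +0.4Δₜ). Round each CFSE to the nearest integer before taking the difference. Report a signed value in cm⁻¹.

-6101

Cr is in group 6, so Cr²⁺ is d⁴ (6 − 2 = 4).
Octahedral high-spin t₂g³ eg¹: CFSE = -0.6 × 14450 = -8670 cm⁻¹.
In a tetrahedral site the filling is e² t₂²: CFSE(tet) = -0.4Δₜ = -0.4 × (4/9)(14450) = -2569 cm⁻¹.
OSPE = -8670 − (-2569) = -6101 cm⁻¹.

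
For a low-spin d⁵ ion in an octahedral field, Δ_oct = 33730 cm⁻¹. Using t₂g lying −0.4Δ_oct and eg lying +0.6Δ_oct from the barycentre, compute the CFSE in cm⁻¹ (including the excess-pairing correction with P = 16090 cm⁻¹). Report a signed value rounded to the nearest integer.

-35280

Electron filling gives t₂g⁵ eg⁰.
CFSE(orbital) = 5×(-0.4Δ_oct) + 0×(0.6Δ_oct) = -2.0Δ_oct; with Δ_oct = 33730 cm⁻¹ that is -67460 cm⁻¹.
High-spin d⁵ would be t₂g³ eg² with 0 pairs; low-spin has 2, so 2 excess pairs cost +2P = +32180 cm⁻¹.
Net CFSE = -67460 + 32180 = -35280 cm⁻¹.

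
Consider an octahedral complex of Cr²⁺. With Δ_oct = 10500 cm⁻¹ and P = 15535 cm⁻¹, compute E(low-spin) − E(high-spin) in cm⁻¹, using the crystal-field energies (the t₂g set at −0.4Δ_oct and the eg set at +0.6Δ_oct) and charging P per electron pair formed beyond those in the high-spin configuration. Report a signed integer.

5035

Cr sits in group 6; removing 2 electrons leaves Cr²⁺ with 6 − 2 = 4 d electrons.
In the high-spin limit (t₂g³ eg¹) the orbital term is -0.6Δ_oct = -6300 cm⁻¹, with no excess pairing.
Low-spin t₂g⁴ eg⁰ gives -1.6Δ_oct = -16800 cm⁻¹, but forming 1 extra pair costs 1P = 15535 cm⁻¹, so E(LS) = -16800 + 15535 = -1265 cm⁻¹.
Thus E(LS) − E(HS) = 5035 cm⁻¹.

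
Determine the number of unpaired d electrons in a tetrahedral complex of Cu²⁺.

Cu²⁺: group 11, so d-count = 11 − 2 = 9.
With tetrahedral geometry the complex is necessarily high-spin.
Configuration: e^4 t2^5, giving 1 unpaired electron.

1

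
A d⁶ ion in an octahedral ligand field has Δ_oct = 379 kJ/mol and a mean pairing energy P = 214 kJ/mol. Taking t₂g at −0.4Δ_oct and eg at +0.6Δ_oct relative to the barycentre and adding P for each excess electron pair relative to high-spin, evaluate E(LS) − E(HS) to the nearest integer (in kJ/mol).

-330

High-spin d⁶ fills as t₂g⁴ eg² with CFSE 4(−0.4) + 2(+0.6) = -0.4Δ_oct = -152 kJ/mol.
Low-spin t₂g⁶ eg⁰ gives -2.4Δ_oct = -910 kJ/mol, but forming 2 extra pairs costs 2P = 428 kJ/mol, so E(LS) = -910 + 428 = -482 kJ/mol.
E(LS) − E(HS) = -482 − (-152) = -330 kJ/mol.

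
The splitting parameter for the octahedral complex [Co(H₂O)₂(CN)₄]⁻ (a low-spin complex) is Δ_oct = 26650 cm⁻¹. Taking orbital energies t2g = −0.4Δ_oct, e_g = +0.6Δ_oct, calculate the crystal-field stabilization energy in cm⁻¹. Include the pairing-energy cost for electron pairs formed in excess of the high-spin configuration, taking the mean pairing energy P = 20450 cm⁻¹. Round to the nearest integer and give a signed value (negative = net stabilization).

-23060

Ligand charges: 2×(+0) from H₂O and 4×(-1) from CN⁻ sum to -4; with overall charge -1, Co is +3.
Group 9 minus oxidation state +3 gives a d⁶ configuration for Co³⁺.
The d⁶ electrons fill as t2g^6 e_g^0.
Orbital CFSE = 6(-0.4) + 0(0.6) = -2.4Δ_oct = -2.4 × 26650 = -63960 cm⁻¹.
Relative to high-spin t2g^4 e_g^2 (1 paired), the low-spin configuration has 2 additional pairs, contributing +2 × 20450 = +40900 cm⁻¹.
Overall CFSE = -63960 + 40900 = -23060 cm⁻¹.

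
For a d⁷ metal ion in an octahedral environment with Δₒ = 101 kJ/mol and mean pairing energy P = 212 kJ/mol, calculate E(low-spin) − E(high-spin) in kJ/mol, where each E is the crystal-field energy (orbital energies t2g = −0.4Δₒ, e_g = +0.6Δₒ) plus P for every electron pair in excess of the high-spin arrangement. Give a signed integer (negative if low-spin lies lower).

111

In the high-spin limit (t2g^5 e_g^2) the orbital term is -0.8Δₒ = -81 kJ/mol, with no excess pairing.
For low-spin the configuration is t2g^6 e_g^1: orbital energy -1.8 × 101 = -182 kJ/mol, and 1 additional pair relative to high-spin adds 212 kJ/mol, giving 30 kJ/mol.
The difference is 30 − (-81) = 111 kJ/mol, so high-spin lies lower.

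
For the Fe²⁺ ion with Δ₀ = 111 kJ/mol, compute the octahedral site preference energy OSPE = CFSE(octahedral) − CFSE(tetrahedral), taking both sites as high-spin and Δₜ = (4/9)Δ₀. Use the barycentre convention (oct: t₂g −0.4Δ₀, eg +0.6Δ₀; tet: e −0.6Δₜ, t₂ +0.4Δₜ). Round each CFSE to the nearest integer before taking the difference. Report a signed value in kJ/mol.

Group 8 minus oxidation state +2 gives a d⁶ configuration for Fe²⁺.
Octahedral high-spin t2g^4 e_g^2: CFSE = -0.4 × 111 = -44 kJ/mol.
Tetrahedral: e^3 t2^3, CFSE = 3(−0.6) + 3(+0.4) = -0.6Δₜ = -0.6 × (4/9) × 111 = -30 kJ/mol.
OSPE = CFSE(oct) − CFSE(tet) = -44 − (-30) = -14 kJ/mol.

-14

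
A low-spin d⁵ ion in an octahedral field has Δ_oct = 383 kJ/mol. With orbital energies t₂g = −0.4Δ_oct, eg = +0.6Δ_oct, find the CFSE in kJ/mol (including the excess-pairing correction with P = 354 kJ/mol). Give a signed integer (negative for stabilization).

Configuration: t₂g⁵ eg⁰.
Orbital CFSE = 5(-0.4) + 0(0.6) = -2.0Δ_oct = -2.0 × 383 = -766 kJ/mol.
Relative to high-spin t₂g³ eg² (0 paired), the low-spin configuration has 2 additional pairs, contributing +2 × 354 = +708 kJ/mol.
Combining: -766 + 708 = -58 kJ/mol.

-58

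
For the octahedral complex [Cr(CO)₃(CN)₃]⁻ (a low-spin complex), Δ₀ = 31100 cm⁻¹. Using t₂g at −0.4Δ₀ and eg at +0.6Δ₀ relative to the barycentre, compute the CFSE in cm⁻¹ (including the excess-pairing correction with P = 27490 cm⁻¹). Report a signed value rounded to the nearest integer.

Ligand charges: 3×(+0) from CO and 3×(-1) from CN⁻ sum to -3; with overall charge -1, Cr is +2.
Cr²⁺: group 6, so d-count = 6 − 2 = 4.
Configuration: t₂g⁴ eg⁰.
The orbital stabilization is -1.6Δ₀ = -1.6 × 31100 = -49760 cm⁻¹.
Pairing penalty: 1 pair vs 0 in the high-spin reference → 1 extra × P = 27490 cm⁻¹.
Overall CFSE = -49760 + 27490 = -22270 cm⁻¹.

-22270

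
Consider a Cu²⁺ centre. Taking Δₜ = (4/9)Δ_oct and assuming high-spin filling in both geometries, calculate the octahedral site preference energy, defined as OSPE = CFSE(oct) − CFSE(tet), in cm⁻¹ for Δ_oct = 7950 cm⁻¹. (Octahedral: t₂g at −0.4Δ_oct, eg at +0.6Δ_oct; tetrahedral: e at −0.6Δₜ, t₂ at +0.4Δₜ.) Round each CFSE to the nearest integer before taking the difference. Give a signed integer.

-3357

Cu sits in group 11; removing 2 electrons leaves Cu²⁺ with 11 − 2 = 9 d electrons.
Octahedral (high-spin): t₂g⁶ eg³, CFSE = 6(−0.4) + 3(+0.6) = -0.6Δ_oct = -0.6 × 7950 = -4770 cm⁻¹.
Tetrahedral: e⁴ t₂⁵, CFSE = 4(−0.6) + 5(+0.4) = -0.4Δₜ = -0.4 × (4/9) × 7950 = -1413 cm⁻¹.
OSPE = -4770 − (-1413) = -3357 cm⁻¹.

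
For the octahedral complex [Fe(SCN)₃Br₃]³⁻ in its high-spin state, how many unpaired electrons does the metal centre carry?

Ligand charges: 3×(-1) from SCN⁻ and 3×(-1) from Br⁻ sum to -6; with overall charge -3, Fe is +3.
Fe is in group 8, so Fe³⁺ is d⁵ (8 − 3 = 5).
Configuration: t2g^3 e_g^2, giving 5 unpaired electrons.

5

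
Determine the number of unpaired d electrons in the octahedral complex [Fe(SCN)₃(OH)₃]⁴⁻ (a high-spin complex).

4

Ligand charges: 3×(-1) from SCN⁻ and 3×(-1) from OH⁻ sum to -6; with overall charge -4, Fe is +2.
Group 8 minus oxidation state +2 gives a d⁶ configuration for Fe²⁺.
Configuration: t₂g⁴ eg², giving 4 unpaired electrons.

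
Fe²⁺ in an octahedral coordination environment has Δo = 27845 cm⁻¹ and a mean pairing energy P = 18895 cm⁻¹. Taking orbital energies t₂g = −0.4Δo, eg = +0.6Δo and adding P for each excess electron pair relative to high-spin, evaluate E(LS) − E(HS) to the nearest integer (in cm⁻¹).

-17900

Fe sits in group 8; removing 2 electrons leaves Fe²⁺ with 8 − 2 = 6 d electrons.
High-spin d⁶ fills as t₂g⁴ eg² with CFSE 4(−0.4) + 2(+0.6) = -0.4Δo = -11138 cm⁻¹.
For low-spin the configuration is t₂g⁶ eg⁰: orbital energy -2.4 × 27845 = -66828 cm⁻¹, and 2 additional pairs relative to high-spin add 37790 cm⁻¹, giving -29038 cm⁻¹.
E(LS) − E(HS) = -29038 − (-11138) = -17900 cm⁻¹.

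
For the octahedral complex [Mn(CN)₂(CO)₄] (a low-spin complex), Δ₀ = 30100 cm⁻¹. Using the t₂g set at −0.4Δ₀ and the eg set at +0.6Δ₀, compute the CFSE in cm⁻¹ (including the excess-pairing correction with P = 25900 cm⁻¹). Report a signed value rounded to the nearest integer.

-8400

Ligand charges: 2×(-1) from CN⁻ and 4×(+0) from CO sum to -2; with overall charge +0, Mn is +2.
Mn sits in group 7; removing 2 electrons leaves Mn²⁺ with 7 − 2 = 5 d electrons.
Configuration: t₂g⁵ eg⁰.
The orbital stabilization is -2.0Δ₀ = -2.0 × 30100 = -60200 cm⁻¹.
Pairing penalty: 2 pairs vs 0 in the high-spin reference → 2 extra × P = 51800 cm⁻¹.
Combining: -60200 + 51800 = -8400 cm⁻¹.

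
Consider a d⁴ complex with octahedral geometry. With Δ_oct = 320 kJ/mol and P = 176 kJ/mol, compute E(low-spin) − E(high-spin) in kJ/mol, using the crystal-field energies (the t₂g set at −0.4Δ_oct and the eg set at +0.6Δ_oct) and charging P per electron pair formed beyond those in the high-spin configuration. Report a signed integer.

-144

In the high-spin limit (t₂g³ eg¹) the orbital term is -0.6Δ_oct = -192 kJ/mol, with no excess pairing.
Low-spin: t₂g⁴ eg⁰, orbital CFSE = -1.6Δ_oct = -512 kJ/mol; plus 1 excess pair × P = +176 kJ/mol; total -336 kJ/mol.
The difference is -336 − (-192) = -144 kJ/mol, so low-spin lies lower.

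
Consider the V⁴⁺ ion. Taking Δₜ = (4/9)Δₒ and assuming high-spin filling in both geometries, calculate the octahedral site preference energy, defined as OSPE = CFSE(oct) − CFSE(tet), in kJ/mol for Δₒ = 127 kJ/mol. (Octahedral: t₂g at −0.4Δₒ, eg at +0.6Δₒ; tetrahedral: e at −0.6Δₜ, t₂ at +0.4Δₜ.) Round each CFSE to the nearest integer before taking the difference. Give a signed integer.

V is in group 5, so V⁴⁺ is d¹ (5 − 4 = 1).
In an octahedral site d¹ (HS) is t2g^1 e_g^0, giving CFSE(oct) = -0.4Δₒ = -51 kJ/mol.
In a tetrahedral site the filling is e^1 t2^0: CFSE(tet) = -0.6Δₜ = -0.6 × (4/9)(127) = -34 kJ/mol.
OSPE = CFSE(oct) − CFSE(tet) = -51 − (-34) = -17 kJ/mol.

-17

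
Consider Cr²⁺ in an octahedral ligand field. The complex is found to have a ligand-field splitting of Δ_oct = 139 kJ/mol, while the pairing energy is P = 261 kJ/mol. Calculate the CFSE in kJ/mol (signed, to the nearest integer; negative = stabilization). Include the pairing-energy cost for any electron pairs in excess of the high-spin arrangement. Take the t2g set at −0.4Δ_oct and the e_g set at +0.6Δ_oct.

Cr sits in group 6; removing 2 electrons leaves Cr²⁺ with 6 − 2 = 4 d electrons.
Δ_oct < P, so pairing is avoided: the ground state is high-spin.
Filling d⁴ accordingly: t2g^3 e_g^1.
Orbital CFSE = -0.6Δ_oct = -0.6 × 139 = -83 kJ/mol.
High-spin has no excess pairs, so no pairing correction applies.

-83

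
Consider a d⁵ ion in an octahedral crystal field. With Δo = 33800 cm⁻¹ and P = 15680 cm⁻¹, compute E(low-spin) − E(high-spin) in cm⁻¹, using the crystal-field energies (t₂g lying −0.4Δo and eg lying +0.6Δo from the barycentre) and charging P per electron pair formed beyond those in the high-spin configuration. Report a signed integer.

High-spin d⁵ fills as t₂g³ eg² with CFSE 3(−0.4) + 2(+0.6) = 0.0Δo = 0 cm⁻¹.
Low-spin: t₂g⁵ eg⁰, orbital CFSE = -2.0Δo = -67600 cm⁻¹; plus 2 excess pairs × P = +31360 cm⁻¹; total -36240 cm⁻¹.
The difference is -36240 − (0) = -36240 cm⁻¹, so low-spin lies lower.

-36240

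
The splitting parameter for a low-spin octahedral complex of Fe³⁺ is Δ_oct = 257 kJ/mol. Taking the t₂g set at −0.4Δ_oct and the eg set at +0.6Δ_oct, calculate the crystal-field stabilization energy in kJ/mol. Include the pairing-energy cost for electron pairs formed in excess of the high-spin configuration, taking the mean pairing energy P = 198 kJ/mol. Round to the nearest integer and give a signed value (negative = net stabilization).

-118

Group 8 minus oxidation state +3 gives a d⁵ configuration for Fe³⁺.
The d⁵ electrons fill as t₂g⁵ eg⁰.
Orbital CFSE = 5(-0.4) + 0(0.6) = -2.0Δ_oct = -2.0 × 257 = -514 kJ/mol.
Pairing penalty: 2 pairs vs 0 in the high-spin reference → 2 extra × P = 396 kJ/mol.
Overall CFSE = -514 + 396 = -118 kJ/mol.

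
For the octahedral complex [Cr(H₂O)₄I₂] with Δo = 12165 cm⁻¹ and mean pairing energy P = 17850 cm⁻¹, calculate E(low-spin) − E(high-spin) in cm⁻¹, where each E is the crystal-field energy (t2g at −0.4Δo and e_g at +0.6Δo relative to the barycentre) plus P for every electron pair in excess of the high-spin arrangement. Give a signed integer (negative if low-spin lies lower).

5685

Ligand charges: 4×(+0) from H₂O and 2×(-1) from I⁻ sum to -2; with overall charge +0, Cr is +2.
Cr²⁺: group 6, so d-count = 6 − 2 = 4.
High-spin d⁴ fills as t2g^3 e_g^1 with CFSE 3(−0.4) + 1(+0.6) = -0.6Δo = -7299 cm⁻¹.
Low-spin: t2g^4 e_g^0, orbital CFSE = -1.6Δo = -19464 cm⁻¹; plus 1 excess pair × P = +17850 cm⁻¹; total -1614 cm⁻¹.
The difference is -1614 − (-7299) = 5685 cm⁻¹, so high-spin lies lower.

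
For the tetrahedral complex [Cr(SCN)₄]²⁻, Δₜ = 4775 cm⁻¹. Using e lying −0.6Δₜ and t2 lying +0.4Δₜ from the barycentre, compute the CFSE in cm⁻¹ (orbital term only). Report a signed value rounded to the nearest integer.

Each SCN⁻ contributes -1; 4 × (-1) = -4. With overall charge -2, Cr is in the +2 oxidation state.
Cr is in group 6, so Cr²⁺ is d⁴ (6 − 2 = 4).
Tetrahedral splitting is small, so the complex is high-spin.
Configuration: e^2 t2^2.
The orbital stabilization is -0.4Δₜ = -0.4 × 4775 = -1910 cm⁻¹.

-1910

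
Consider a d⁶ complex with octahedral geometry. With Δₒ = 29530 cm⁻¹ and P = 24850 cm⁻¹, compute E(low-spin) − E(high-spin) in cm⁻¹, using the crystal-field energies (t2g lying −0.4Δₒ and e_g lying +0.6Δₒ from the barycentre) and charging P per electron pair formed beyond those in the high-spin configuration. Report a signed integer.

High-spin d⁶ fills as t2g^4 e_g^2 with CFSE 4(−0.4) + 2(+0.6) = -0.4Δₒ = -11812 cm⁻¹.
For low-spin the configuration is t2g^6 e_g^0: orbital energy -2.4 × 29530 = -70872 cm⁻¹, and 2 additional pairs relative to high-spin add 49700 cm⁻¹, giving -21172 cm⁻¹.
The difference is -21172 − (-11812) = -9360 cm⁻¹, so low-spin lies lower.

-9360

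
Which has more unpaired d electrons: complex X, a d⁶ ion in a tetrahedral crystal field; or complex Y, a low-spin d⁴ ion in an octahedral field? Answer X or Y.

X

X: Tetrahedral fields are weak (Δₜ ≈ 4/9 Δₒ), so electrons fill high-spin; e³ t₂³ → 4 unpaired.
Y: t₂g⁴ eg⁰ → 2 unpaired.
So X has more unpaired electrons.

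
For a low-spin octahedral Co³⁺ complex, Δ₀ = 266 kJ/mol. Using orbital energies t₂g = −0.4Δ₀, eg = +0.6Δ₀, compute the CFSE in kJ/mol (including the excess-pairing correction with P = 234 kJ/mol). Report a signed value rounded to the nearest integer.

-170

Co³⁺: group 9, so d-count = 9 − 3 = 6.
Electron filling gives t₂g⁶ eg⁰.
Orbital CFSE = 6(-0.4) + 0(0.6) = -2.4Δ₀ = -2.4 × 266 = -638 kJ/mol.
Relative to high-spin t₂g⁴ eg² (1 paired), the low-spin configuration has 2 additional pairs, contributing +2 × 234 = +468 kJ/mol.
Overall CFSE = -638 + 468 = -170 kJ/mol.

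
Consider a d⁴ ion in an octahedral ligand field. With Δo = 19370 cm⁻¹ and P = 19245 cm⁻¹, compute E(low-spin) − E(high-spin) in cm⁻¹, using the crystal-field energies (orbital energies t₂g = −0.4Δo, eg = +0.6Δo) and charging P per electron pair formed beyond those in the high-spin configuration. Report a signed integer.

-125

In the high-spin limit (t₂g³ eg¹) the orbital term is -0.6Δo = -11622 cm⁻¹, with no excess pairing.
Low-spin: t₂g⁴ eg⁰, orbital CFSE = -1.6Δo = -30992 cm⁻¹; plus 1 excess pair × P = +19245 cm⁻¹; total -11747 cm⁻¹.
The difference is -11747 − (-11622) = -125 cm⁻¹, so low-spin lies lower.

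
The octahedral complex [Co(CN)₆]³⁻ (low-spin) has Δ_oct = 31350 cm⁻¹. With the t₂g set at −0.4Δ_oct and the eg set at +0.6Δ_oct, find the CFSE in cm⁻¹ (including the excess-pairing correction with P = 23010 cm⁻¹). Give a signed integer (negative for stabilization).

-29220

Each CN⁻ contributes -1; 6 × (-1) = -6. With overall charge -3, Co is in the +3 oxidation state.
Co is in group 9, so Co³⁺ is d⁶ (9 − 3 = 6).
The d⁶ electrons fill as t₂g⁶ eg⁰.
CFSE(orbital) = 6×(-0.4Δ_oct) + 0×(0.6Δ_oct) = -2.4Δ_oct; with Δ_oct = 31350 cm⁻¹ that is -75240 cm⁻¹.
High-spin d⁶ would be t₂g⁴ eg² with 1 pair; low-spin has 3, so 2 excess pairs cost +2P = +46020 cm⁻¹.
Overall CFSE = -75240 + 46020 = -29220 cm⁻¹.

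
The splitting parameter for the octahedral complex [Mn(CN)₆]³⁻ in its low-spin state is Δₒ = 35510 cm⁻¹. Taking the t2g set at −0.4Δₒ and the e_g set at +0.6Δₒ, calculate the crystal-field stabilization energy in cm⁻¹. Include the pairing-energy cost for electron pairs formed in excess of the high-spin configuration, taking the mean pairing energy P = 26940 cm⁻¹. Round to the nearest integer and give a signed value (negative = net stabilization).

Each CN⁻ contributes -1; 6 × (-1) = -6. With overall charge -3, Mn is in the +3 oxidation state.
Mn is in group 7, so Mn³⁺ is d⁴ (7 − 3 = 4).
Electron filling gives t2g^4 e_g^0.
Orbital CFSE = 4(-0.4) + 0(0.6) = -1.6Δₒ = -1.6 × 35510 = -56816 cm⁻¹.
High-spin d⁴ would be t2g^3 e_g^1 with 0 pairs; low-spin has 1, so 1 excess pair costs +1P = +26940 cm⁻¹.
Overall CFSE = -56816 + 26940 = -29876 cm⁻¹.

-29876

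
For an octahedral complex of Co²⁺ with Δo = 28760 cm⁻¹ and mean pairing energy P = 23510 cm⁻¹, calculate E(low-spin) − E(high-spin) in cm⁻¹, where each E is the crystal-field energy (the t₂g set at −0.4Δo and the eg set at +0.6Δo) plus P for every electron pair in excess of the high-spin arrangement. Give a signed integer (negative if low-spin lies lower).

-5250

Group 9 minus oxidation state +2 gives a d⁷ configuration for Co²⁺.
High-spin d⁷ fills as t₂g⁵ eg² with CFSE 5(−0.4) + 2(+0.6) = -0.8Δo = -23008 cm⁻¹.
Low-spin t₂g⁶ eg¹ gives -1.8Δo = -51768 cm⁻¹, but forming 1 extra pair costs 1P = 23510 cm⁻¹, so E(LS) = -51768 + 23510 = -28258 cm⁻¹.
The difference is -28258 − (-23008) = -5250 cm⁻¹, so low-spin lies lower.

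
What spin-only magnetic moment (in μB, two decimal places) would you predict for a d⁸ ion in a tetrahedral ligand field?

2.83 μB

With tetrahedral geometry the complex is necessarily high-spin.
Configuration: e^4 t2^4 → 2 unpaired electrons.
μ(spin-only) = √[2(2+2)] = √8 ≈ 2.83 μB.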